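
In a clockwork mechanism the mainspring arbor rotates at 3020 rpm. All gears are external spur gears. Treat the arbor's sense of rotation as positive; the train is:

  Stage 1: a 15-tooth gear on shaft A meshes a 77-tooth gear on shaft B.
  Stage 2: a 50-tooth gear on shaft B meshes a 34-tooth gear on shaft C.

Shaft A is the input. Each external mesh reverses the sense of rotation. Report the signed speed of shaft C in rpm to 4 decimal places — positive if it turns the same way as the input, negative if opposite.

+865.1642 rpm (same as input, |ω| = 865.1642 rpm)

Stage 1 [15T→77T]: ω = 3020.0000×15/77 = 588.3117 rpm, dir flips to −; running = −588.3117
Stage 2 [50T→34T]: ω = 588.3117×50/34 = 865.1642 rpm, dir flips to +; running = +865.1642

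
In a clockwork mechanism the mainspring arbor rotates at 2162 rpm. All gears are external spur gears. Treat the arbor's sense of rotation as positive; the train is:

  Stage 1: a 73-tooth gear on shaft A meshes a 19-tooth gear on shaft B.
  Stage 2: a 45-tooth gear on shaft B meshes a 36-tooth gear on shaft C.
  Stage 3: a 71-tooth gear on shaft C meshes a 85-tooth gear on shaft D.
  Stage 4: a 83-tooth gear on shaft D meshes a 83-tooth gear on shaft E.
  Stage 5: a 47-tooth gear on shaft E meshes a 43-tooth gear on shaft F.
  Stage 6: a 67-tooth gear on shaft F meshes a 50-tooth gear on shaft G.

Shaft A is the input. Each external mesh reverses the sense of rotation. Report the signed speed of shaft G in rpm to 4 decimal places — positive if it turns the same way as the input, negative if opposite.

+12703.0669 rpm (same as input, |ω| = 12703.0669 rpm)

Stage 1 [73T→19T]: ω = 2162.0000×73/19 = 8306.6316 rpm, dir flips to −; running = −8306.6316
Stage 2 [45T→36T]: ω = 8306.6316×45/36 = 10383.2895 rpm, dir flips to +; running = +10383.2895
Stage 3 [71T→85T]: ω = 10383.2895×71/85 = 8673.1006 rpm, dir flips to −; running = −8673.1006
Stage 4 [83T→83T]: ω = 8673.1006×83/83 = 8673.1006 rpm, dir flips to +; running = +8673.1006
Stage 5 [47T→43T]: ω = 8673.1006×47/43 = 9479.9007 rpm, dir flips to −; running = −9479.9007
Stage 6 [67T→50T]: ω = 9479.9007×67/50 = 12703.0669 rpm, dir flips to +; running = +12703.0669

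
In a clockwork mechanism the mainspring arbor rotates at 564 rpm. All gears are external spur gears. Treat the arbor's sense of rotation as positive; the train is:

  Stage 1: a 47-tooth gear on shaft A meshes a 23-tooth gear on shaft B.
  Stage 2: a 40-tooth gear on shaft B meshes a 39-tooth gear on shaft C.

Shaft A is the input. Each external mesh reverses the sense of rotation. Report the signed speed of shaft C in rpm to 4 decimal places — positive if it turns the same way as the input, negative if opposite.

+1182.0736 rpm (same as input, |ω| = 1182.0736 rpm)

Stage 1 [47T→23T]: ω = 564.0000×47/23 = 1152.5217 rpm, dir flips to −; running = −1152.5217
Stage 2 [40T→39T]: ω = 1152.5217×40/39 = 1182.0736 rpm, dir flips to +; running = +1182.0736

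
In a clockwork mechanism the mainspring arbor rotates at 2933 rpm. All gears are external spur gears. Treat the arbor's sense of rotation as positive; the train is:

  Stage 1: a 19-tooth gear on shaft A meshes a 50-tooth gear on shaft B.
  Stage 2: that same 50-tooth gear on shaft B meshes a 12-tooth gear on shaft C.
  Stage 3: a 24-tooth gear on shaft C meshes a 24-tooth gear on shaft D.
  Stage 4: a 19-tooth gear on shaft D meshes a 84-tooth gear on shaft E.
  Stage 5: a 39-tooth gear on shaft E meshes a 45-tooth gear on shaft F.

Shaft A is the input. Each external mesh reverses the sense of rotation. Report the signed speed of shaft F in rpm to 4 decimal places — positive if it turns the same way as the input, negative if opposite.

-910.3551 rpm (opposite to input, |ω| = 910.3551 rpm)

Stage 1 [19T→50T]: ω = 2933.0000×19/50 = 1114.5400 rpm, dir flips to −; running = −1114.5400
Stage 2 [50T→12T]: ω = 1114.5400×50/12 = 4643.9167 rpm, dir flips to +; running = +4643.9167
Stage 3 [24T→24T]: ω = 4643.9167×24/24 = 4643.9167 rpm, dir flips to −; running = −4643.9167
Stage 4 [19T→84T]: ω = 4643.9167×19/84 = 1050.4097 rpm, dir flips to +; running = +1050.4097
Stage 5 [39T→45T]: ω = 1050.4097×39/45 = 910.3551 rpm, dir flips to −; running = −910.3551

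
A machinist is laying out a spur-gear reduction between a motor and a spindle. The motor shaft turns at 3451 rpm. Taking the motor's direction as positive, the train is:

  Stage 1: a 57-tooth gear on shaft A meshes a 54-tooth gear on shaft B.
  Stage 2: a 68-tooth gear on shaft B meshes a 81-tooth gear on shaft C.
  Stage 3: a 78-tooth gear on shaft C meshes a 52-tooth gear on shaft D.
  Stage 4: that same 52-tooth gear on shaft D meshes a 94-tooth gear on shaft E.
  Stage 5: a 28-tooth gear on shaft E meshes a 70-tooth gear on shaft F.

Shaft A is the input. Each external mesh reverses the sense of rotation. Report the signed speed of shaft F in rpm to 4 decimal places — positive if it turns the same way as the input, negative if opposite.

-1015.0249 rpm (opposite to input, |ω| = 1015.0249 rpm)

Stage 1 [57T→54T]: ω = 3451.0000×57/54 = 3642.7222 rpm, dir flips to −; running = −3642.7222
Stage 2 [68T→81T]: ω = 3642.7222×68/81 = 3058.0878 rpm, dir flips to +; running = +3058.0878
Stage 3 [78T→52T]: ω = 3058.0878×78/52 = 4587.1317 rpm, dir flips to −; running = −4587.1317
Stage 4 [52T→94T]: ω = 4587.1317×52/94 = 2537.5622 rpm, dir flips to +; running = +2537.5622
Stage 5 [28T→70T]: ω = 2537.5622×28/70 = 1015.0249 rpm, dir flips to −; running = −1015.0249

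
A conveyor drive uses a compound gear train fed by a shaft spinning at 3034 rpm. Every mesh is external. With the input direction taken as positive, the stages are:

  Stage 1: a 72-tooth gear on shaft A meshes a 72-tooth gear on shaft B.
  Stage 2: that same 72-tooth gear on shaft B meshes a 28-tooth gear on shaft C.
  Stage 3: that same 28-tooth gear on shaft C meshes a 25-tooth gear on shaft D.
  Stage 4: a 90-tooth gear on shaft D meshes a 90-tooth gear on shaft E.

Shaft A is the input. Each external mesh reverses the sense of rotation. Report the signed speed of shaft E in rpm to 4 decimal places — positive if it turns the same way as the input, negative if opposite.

Stage 1 [72T→72T]: ω = 3034.0000×72/72 = 3034.0000 rpm, dir flips to −; running = −3034.0000
Stage 2 [72T→28T]: ω = 3034.0000×72/28 = 7801.7143 rpm, dir flips to +; running = +7801.7143
Stage 3 [28T→25T]: ω = 7801.7143×28/25 = 8737.9200 rpm, dir flips to −; running = −8737.9200
Stage 4 [90T→90T]: ω = 8737.9200×90/90 = 8737.9200 rpm, dir flips to +; running = +8737.9200

+8737.9200 rpm (same as input, |ω| = 8737.9200 rpm)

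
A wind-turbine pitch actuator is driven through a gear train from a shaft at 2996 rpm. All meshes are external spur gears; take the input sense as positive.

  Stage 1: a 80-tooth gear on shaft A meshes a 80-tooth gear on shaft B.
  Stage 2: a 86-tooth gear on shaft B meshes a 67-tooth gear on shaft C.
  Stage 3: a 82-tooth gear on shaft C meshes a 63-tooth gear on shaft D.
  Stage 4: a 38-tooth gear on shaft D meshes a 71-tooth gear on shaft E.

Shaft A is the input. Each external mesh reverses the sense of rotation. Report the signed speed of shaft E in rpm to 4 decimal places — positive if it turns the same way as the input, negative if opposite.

+2678.9463 rpm (same as input, |ω| = 2678.9463 rpm)

Stage 1 [80T→80T]: ω = 2996.0000×80/80 = 2996.0000 rpm, dir flips to −; running = −2996.0000
Stage 2 [86T→67T]: ω = 2996.0000×86/67 = 3845.6119 rpm, dir flips to +; running = +3845.6119
Stage 3 [82T→63T]: ω = 3845.6119×82/63 = 5005.3997 rpm, dir flips to −; running = −5005.3997
Stage 4 [38T→71T]: ω = 5005.3997×38/71 = 2678.9463 rpm, dir flips to +; running = +2678.9463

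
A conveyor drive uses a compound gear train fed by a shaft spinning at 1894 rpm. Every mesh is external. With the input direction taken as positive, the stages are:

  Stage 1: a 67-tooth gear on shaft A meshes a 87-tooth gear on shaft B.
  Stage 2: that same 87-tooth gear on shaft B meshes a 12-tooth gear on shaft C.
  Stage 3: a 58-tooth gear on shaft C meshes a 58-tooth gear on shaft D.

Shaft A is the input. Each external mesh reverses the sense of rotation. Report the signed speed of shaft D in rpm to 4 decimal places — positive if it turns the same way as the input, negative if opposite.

Stage 1 [67T→87T]: ω = 1894.0000×67/87 = 1458.5977 rpm, dir flips to −; running = −1458.5977
Stage 2 [87T→12T]: ω = 1458.5977×87/12 = 10574.8333 rpm, dir flips to +; running = +10574.8333
Stage 3 [58T→58T]: ω = 10574.8333×58/58 = 10574.8333 rpm, dir flips to −; running = −10574.8333

-10574.8333 rpm (opposite to input, |ω| = 10574.8333 rpm)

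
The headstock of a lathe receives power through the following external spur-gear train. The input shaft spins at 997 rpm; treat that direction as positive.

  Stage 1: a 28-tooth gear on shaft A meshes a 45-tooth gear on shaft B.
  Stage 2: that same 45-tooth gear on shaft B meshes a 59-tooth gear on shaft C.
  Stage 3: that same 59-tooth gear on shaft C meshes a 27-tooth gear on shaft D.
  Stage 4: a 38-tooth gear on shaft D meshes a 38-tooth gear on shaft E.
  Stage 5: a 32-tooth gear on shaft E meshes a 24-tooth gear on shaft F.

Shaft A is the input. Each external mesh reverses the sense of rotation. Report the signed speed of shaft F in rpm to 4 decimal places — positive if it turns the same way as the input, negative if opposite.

-1378.5679 rpm (opposite to input, |ω| = 1378.5679 rpm)

Stage 1 [28T→45T]: ω = 997.0000×28/45 = 620.3556 rpm, dir flips to −; running = −620.3556
Stage 2 [45T→59T]: ω = 620.3556×45/59 = 473.1525 rpm, dir flips to +; running = +473.1525
Stage 3 [59T→27T]: ω = 473.1525×59/27 = 1033.9259 rpm, dir flips to −; running = −1033.9259
Stage 4 [38T→38T]: ω = 1033.9259×38/38 = 1033.9259 rpm, dir flips to +; running = +1033.9259
Stage 5 [32T→24T]: ω = 1033.9259×32/24 = 1378.5679 rpm, dir flips to −; running = −1378.5679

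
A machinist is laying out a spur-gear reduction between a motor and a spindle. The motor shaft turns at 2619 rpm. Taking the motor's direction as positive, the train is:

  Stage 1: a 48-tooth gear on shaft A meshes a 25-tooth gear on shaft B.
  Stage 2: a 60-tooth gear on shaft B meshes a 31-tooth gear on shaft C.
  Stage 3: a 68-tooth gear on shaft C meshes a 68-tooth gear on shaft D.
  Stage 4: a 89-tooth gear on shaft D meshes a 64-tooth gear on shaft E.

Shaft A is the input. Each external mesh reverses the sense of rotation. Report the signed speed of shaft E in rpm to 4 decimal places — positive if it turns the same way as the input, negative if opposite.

Stage 1 [48T→25T]: ω = 2619.0000×48/25 = 5028.4800 rpm, dir flips to −; running = −5028.4800
Stage 2 [60T→31T]: ω = 5028.4800×60/31 = 9732.5419 rpm, dir flips to +; running = +9732.5419
Stage 3 [68T→68T]: ω = 9732.5419×68/68 = 9732.5419 rpm, dir flips to −; running = −9732.5419
Stage 4 [89T→64T]: ω = 9732.5419×89/64 = 13534.3161 rpm, dir flips to +; running = +13534.3161

+13534.3161 rpm (same as input, |ω| = 13534.3161 rpm)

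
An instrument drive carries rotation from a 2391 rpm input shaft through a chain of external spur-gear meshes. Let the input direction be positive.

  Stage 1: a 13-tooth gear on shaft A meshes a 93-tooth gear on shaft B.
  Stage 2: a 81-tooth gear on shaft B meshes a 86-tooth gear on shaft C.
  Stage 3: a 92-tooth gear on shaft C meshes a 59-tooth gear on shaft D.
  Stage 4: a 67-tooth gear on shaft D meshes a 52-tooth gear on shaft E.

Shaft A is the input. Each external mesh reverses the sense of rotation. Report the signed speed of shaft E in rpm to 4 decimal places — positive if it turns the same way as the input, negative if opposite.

Stage 1 [13T→93T]: ω = 2391.0000×13/93 = 334.2258 rpm, dir flips to −; running = −334.2258
Stage 2 [81T→86T]: ω = 334.2258×81/86 = 314.7941 rpm, dir flips to +; running = +314.7941
Stage 3 [92T→59T]: ω = 314.7941×92/59 = 490.8653 rpm, dir flips to −; running = −490.8653
Stage 4 [67T→52T]: ω = 490.8653×67/52 = 632.4611 rpm, dir flips to +; running = +632.4611

+632.4611 rpm (same as input, |ω| = 632.4611 rpm)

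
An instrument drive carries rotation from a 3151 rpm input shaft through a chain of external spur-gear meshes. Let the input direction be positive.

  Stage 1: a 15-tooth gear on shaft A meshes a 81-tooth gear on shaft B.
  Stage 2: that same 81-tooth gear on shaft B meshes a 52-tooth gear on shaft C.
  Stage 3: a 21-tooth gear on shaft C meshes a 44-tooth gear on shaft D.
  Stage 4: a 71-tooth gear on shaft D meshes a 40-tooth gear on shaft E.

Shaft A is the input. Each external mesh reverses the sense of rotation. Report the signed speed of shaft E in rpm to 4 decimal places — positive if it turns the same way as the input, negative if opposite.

+770.0187 rpm (same as input, |ω| = 770.0187 rpm)

Stage 1 [15T→81T]: ω = 3151.0000×15/81 = 583.5185 rpm, dir flips to −; running = −583.5185
Stage 2 [81T→52T]: ω = 583.5185×81/52 = 908.9423 rpm, dir flips to +; running = +908.9423
Stage 3 [21T→44T]: ω = 908.9423×21/44 = 433.8134 rpm, dir flips to −; running = −433.8134
Stage 4 [71T→40T]: ω = 433.8134×71/40 = 770.0187 rpm, dir flips to +; running = +770.0187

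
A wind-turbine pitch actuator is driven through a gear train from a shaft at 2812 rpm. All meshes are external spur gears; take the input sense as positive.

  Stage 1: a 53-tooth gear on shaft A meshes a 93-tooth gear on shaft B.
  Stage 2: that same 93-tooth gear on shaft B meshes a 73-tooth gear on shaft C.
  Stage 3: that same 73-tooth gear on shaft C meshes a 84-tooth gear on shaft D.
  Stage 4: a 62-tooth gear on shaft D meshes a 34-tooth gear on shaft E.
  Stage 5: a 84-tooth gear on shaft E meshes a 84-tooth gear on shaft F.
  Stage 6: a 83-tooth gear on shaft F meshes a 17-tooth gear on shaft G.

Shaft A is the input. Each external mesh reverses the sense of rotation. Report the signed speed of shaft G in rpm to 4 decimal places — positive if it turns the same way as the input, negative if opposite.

+15796.2444 rpm (same as input, |ω| = 15796.2444 rpm)

Stage 1 [53T→93T]: ω = 2812.0000×53/93 = 1602.5376 rpm, dir flips to −; running = −1602.5376
Stage 2 [93T→73T]: ω = 1602.5376×93/73 = 2041.5890 rpm, dir flips to +; running = +2041.5890
Stage 3 [73T→84T]: ω = 2041.5890×73/84 = 1774.2381 rpm, dir flips to −; running = −1774.2381
Stage 4 [62T→34T]: ω = 1774.2381×62/34 = 3235.3754 rpm, dir flips to +; running = +3235.3754
Stage 5 [84T→84T]: ω = 3235.3754×84/84 = 3235.3754 rpm, dir flips to −; running = −3235.3754
Stage 6 [83T→17T]: ω = 3235.3754×83/17 = 15796.2444 rpm, dir flips to +; running = +15796.2444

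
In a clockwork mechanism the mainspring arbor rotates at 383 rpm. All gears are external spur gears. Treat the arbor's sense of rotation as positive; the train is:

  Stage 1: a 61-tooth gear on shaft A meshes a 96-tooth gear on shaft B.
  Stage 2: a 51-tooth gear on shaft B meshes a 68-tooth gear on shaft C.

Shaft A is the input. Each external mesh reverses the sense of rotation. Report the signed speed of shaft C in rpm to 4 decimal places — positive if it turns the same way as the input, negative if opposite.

+182.5234 rpm (same as input, |ω| = 182.5234 rpm)

Stage 1 [61T→96T]: ω = 383.0000×61/96 = 243.3646 rpm, dir flips to −; running = −243.3646
Stage 2 [51T→68T]: ω = 243.3646×51/68 = 182.5234 rpm, dir flips to +; running = +182.5234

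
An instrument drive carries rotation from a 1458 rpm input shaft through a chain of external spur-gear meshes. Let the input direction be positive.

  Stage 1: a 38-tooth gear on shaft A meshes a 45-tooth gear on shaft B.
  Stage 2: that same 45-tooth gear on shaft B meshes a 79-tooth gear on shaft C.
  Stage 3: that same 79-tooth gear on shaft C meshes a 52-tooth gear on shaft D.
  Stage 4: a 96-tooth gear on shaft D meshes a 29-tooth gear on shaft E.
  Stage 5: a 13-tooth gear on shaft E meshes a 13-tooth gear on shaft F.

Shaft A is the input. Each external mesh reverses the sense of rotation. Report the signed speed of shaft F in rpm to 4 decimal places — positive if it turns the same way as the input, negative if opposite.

-3527.0451 rpm (opposite to input, |ω| = 3527.0451 rpm)

Stage 1 [38T→45T]: ω = 1458.0000×38/45 = 1231.2000 rpm, dir flips to −; running = −1231.2000
Stage 2 [45T→79T]: ω = 1231.2000×45/79 = 701.3165 rpm, dir flips to +; running = +701.3165
Stage 3 [79T→52T]: ω = 701.3165×79/52 = 1065.4615 rpm, dir flips to −; running = −1065.4615
Stage 4 [96T→29T]: ω = 1065.4615×96/29 = 3527.0451 rpm, dir flips to +; running = +3527.0451
Stage 5 [13T→13T]: ω = 3527.0451×13/13 = 3527.0451 rpm, dir flips to −; running = −3527.0451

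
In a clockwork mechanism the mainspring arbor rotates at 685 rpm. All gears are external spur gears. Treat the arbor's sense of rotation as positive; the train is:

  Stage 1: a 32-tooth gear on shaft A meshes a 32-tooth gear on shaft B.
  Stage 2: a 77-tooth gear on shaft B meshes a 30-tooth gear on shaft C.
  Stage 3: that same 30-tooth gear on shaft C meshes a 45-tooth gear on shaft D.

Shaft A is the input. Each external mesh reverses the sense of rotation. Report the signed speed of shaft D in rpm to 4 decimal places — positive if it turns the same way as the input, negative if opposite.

-1172.1111 rpm (opposite to input, |ω| = 1172.1111 rpm)

Stage 1 [32T→32T]: ω = 685.0000×32/32 = 685.0000 rpm, dir flips to −; running = −685.0000
Stage 2 [77T→30T]: ω = 685.0000×77/30 = 1758.1667 rpm, dir flips to +; running = +1758.1667
Stage 3 [30T→45T]: ω = 1758.1667×30/45 = 1172.1111 rpm, dir flips to −; running = −1172.1111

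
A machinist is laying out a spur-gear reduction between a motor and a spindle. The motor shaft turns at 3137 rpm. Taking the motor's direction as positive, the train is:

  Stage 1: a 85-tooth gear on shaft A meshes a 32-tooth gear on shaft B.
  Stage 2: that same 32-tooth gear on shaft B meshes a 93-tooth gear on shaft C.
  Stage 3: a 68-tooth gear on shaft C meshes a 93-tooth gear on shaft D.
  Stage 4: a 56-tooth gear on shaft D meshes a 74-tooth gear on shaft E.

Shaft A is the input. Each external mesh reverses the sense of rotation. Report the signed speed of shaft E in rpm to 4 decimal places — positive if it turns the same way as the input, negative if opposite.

Stage 1 [85T→32T]: ω = 3137.0000×85/32 = 8332.6562 rpm, dir flips to −; running = −8332.6562
Stage 2 [32T→93T]: ω = 8332.6562×32/93 = 2867.1505 rpm, dir flips to +; running = +2867.1505
Stage 3 [68T→93T]: ω = 2867.1505×68/93 = 2096.4111 rpm, dir flips to −; running = −2096.4111
Stage 4 [56T→74T]: ω = 2096.4111×56/74 = 1586.4733 rpm, dir flips to +; running = +1586.4733

+1586.4733 rpm (same as input, |ω| = 1586.4733 rpm)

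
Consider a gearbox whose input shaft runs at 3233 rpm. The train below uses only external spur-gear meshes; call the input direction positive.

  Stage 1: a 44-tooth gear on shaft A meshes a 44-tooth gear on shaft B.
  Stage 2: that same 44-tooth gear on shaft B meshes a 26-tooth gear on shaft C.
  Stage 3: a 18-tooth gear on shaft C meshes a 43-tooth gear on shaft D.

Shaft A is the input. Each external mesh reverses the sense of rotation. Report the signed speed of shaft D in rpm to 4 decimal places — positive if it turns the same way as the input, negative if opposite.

Stage 1 [44T→44T]: ω = 3233.0000×44/44 = 3233.0000 rpm, dir flips to −; running = −3233.0000
Stage 2 [44T→26T]: ω = 3233.0000×44/26 = 5471.2308 rpm, dir flips to +; running = +5471.2308
Stage 3 [18T→43T]: ω = 5471.2308×18/43 = 2290.2826 rpm, dir flips to −; running = −2290.2826

-2290.2826 rpm (opposite to input, |ω| = 2290.2826 rpm)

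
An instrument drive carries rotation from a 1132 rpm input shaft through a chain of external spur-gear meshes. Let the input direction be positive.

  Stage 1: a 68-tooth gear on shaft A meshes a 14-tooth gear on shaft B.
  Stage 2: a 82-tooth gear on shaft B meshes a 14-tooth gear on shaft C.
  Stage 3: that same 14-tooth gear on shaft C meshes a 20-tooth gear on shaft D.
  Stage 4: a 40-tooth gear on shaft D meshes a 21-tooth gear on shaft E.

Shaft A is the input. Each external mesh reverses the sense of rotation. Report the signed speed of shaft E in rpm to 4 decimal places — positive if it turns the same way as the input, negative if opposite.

+42938.9932 rpm (same as input, |ω| = 42938.9932 rpm)

Stage 1 [68T→14T]: ω = 1132.0000×68/14 = 5498.2857 rpm, dir flips to −; running = −5498.2857
Stage 2 [82T→14T]: ω = 5498.2857×82/14 = 32204.2449 rpm, dir flips to +; running = +32204.2449
Stage 3 [14T→20T]: ω = 32204.2449×14/20 = 22542.9714 rpm, dir flips to −; running = −22542.9714
Stage 4 [40T→21T]: ω = 22542.9714×40/21 = 42938.9932 rpm, dir flips to +; running = +42938.9932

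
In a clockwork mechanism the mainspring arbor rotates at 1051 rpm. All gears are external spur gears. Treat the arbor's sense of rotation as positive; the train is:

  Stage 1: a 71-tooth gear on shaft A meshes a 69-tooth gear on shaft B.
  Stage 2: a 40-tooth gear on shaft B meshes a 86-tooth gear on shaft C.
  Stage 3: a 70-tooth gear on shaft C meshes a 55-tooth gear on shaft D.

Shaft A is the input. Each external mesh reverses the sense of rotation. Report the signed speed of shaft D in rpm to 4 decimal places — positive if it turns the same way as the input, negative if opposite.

Stage 1 [71T→69T]: ω = 1051.0000×71/69 = 1081.4638 rpm, dir flips to −; running = −1081.4638
Stage 2 [40T→86T]: ω = 1081.4638×40/86 = 503.0064 rpm, dir flips to +; running = +503.0064
Stage 3 [70T→55T]: ω = 503.0064×70/55 = 640.1900 rpm, dir flips to −; running = −640.1900

-640.1900 rpm (opposite to input, |ω| = 640.1900 rpm)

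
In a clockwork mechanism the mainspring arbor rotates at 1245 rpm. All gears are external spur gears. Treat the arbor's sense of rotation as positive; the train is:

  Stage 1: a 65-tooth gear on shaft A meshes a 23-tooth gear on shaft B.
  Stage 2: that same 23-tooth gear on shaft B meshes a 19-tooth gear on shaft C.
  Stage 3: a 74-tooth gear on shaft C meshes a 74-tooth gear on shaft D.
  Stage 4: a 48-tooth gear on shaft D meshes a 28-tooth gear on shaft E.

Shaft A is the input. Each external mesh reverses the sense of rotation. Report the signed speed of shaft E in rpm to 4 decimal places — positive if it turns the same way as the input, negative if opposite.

Stage 1 [65T→23T]: ω = 1245.0000×65/23 = 3518.4783 rpm, dir flips to −; running = −3518.4783
Stage 2 [23T→19T]: ω = 3518.4783×23/19 = 4259.2105 rpm, dir flips to +; running = +4259.2105
Stage 3 [74T→74T]: ω = 4259.2105×74/74 = 4259.2105 rpm, dir flips to −; running = −4259.2105
Stage 4 [48T→28T]: ω = 4259.2105×48/28 = 7301.5038 rpm, dir flips to +; running = +7301.5038

+7301.5038 rpm (same as input, |ω| = 7301.5038 rpm)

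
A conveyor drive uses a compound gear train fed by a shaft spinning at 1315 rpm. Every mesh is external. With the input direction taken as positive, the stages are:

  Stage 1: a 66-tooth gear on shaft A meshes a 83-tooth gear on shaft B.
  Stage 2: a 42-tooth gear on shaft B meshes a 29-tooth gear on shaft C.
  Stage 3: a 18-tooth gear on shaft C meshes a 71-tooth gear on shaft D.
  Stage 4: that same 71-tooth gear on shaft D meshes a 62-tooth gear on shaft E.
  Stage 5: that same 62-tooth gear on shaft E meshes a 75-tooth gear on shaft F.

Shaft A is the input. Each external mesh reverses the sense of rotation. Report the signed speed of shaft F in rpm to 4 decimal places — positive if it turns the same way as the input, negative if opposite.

Stage 1 [66T→83T]: ω = 1315.0000×66/83 = 1045.6627 rpm, dir flips to −; running = −1045.6627
Stage 2 [42T→29T]: ω = 1045.6627×42/29 = 1514.4080 rpm, dir flips to +; running = +1514.4080
Stage 3 [18T→71T]: ω = 1514.4080×18/71 = 383.9344 rpm, dir flips to −; running = −383.9344
Stage 4 [71T→62T]: ω = 383.9344×71/62 = 439.6668 rpm, dir flips to +; running = +439.6668
Stage 5 [62T→75T]: ω = 439.6668×62/75 = 363.4579 rpm, dir flips to −; running = −363.4579

-363.4579 rpm (opposite to input, |ω| = 363.4579 rpm)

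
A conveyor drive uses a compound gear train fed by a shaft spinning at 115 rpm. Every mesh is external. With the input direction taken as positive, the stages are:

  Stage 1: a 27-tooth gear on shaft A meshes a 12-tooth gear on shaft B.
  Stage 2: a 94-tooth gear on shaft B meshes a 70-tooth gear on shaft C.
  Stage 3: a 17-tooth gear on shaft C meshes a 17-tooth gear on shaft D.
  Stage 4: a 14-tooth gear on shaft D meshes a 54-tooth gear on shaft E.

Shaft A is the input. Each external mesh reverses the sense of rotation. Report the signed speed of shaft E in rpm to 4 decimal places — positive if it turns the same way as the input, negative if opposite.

+90.0833 rpm (same as input, |ω| = 90.0833 rpm)

Stage 1 [27T→12T]: ω = 115.0000×27/12 = 258.7500 rpm, dir flips to −; running = −258.7500
Stage 2 [94T→70T]: ω = 258.7500×94/70 = 347.4643 rpm, dir flips to +; running = +347.4643
Stage 3 [17T→17T]: ω = 347.4643×17/17 = 347.4643 rpm, dir flips to −; running = −347.4643
Stage 4 [14T→54T]: ω = 347.4643×14/54 = 90.0833 rpm, dir flips to +; running = +90.0833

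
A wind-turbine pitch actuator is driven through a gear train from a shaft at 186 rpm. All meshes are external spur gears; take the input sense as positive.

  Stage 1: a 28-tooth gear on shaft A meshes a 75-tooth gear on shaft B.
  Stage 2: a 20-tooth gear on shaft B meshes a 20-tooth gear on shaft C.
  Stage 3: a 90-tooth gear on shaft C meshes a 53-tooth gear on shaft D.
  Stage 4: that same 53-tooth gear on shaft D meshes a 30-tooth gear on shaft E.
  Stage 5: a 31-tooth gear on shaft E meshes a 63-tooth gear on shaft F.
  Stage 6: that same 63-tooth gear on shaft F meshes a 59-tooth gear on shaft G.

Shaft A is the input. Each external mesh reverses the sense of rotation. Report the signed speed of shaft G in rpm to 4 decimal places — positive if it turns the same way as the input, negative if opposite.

+109.4563 rpm (same as input, |ω| = 109.4563 rpm)

Stage 1 [28T→75T]: ω = 186.0000×28/75 = 69.4400 rpm, dir flips to −; running = −69.4400
Stage 2 [20T→20T]: ω = 69.4400×20/20 = 69.4400 rpm, dir flips to +; running = +69.4400
Stage 3 [90T→53T]: ω = 69.4400×90/53 = 117.9170 rpm, dir flips to −; running = −117.9170
Stage 4 [53T→30T]: ω = 117.9170×53/30 = 208.3200 rpm, dir flips to +; running = +208.3200
Stage 5 [31T→63T]: ω = 208.3200×31/63 = 102.5067 rpm, dir flips to −; running = −102.5067
Stage 6 [63T→59T]: ω = 102.5067×63/59 = 109.4563 rpm, dir flips to +; running = +109.4563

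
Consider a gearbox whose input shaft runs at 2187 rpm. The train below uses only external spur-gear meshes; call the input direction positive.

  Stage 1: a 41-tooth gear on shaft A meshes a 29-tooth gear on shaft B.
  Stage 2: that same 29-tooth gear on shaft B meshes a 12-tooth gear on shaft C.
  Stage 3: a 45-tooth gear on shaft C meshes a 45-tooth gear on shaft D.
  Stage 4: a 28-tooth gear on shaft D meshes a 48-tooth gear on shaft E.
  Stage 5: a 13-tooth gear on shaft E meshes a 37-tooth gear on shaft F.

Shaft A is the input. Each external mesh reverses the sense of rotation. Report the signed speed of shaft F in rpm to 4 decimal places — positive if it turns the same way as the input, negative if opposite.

-1531.4747 rpm (opposite to input, |ω| = 1531.4747 rpm)

Stage 1 [41T→29T]: ω = 2187.0000×41/29 = 3091.9655 rpm, dir flips to −; running = −3091.9655
Stage 2 [29T→12T]: ω = 3091.9655×29/12 = 7472.2500 rpm, dir flips to +; running = +7472.2500
Stage 3 [45T→45T]: ω = 7472.2500×45/45 = 7472.2500 rpm, dir flips to −; running = −7472.2500
Stage 4 [28T→48T]: ω = 7472.2500×28/48 = 4358.8125 rpm, dir flips to +; running = +4358.8125
Stage 5 [13T→37T]: ω = 4358.8125×13/37 = 1531.4747 rpm, dir flips to −; running = −1531.4747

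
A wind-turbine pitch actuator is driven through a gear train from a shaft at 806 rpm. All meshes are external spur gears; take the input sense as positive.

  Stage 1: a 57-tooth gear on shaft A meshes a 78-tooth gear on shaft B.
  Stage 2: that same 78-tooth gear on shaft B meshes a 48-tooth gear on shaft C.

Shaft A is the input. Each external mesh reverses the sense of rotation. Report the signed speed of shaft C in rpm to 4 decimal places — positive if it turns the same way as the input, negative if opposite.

Stage 1 [57T→78T]: ω = 806.0000×57/78 = 589.0000 rpm, dir flips to −; running = −589.0000
Stage 2 [78T→48T]: ω = 589.0000×78/48 = 957.1250 rpm, dir flips to +; running = +957.1250

+957.1250 rpm (same as input, |ω| = 957.1250 rpm)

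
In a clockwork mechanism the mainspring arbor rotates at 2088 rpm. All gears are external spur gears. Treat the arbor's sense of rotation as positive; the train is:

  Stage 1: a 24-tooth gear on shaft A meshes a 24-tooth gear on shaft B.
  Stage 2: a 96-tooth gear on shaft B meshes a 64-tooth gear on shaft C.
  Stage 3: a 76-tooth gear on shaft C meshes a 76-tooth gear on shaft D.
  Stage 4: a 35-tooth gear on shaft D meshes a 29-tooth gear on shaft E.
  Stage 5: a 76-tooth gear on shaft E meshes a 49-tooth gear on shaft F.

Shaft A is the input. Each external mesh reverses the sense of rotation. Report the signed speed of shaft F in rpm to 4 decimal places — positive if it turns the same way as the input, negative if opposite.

Stage 1 [24T→24T]: ω = 2088.0000×24/24 = 2088.0000 rpm, dir flips to −; running = −2088.0000
Stage 2 [96T→64T]: ω = 2088.0000×96/64 = 3132.0000 rpm, dir flips to +; running = +3132.0000
Stage 3 [76T→76T]: ω = 3132.0000×76/76 = 3132.0000 rpm, dir flips to −; running = −3132.0000
Stage 4 [35T→29T]: ω = 3132.0000×35/29 = 3780.0000 rpm, dir flips to +; running = +3780.0000
Stage 5 [76T→49T]: ω = 3780.0000×76/49 = 5862.8571 rpm, dir flips to −; running = −5862.8571

-5862.8571 rpm (opposite to input, |ω| = 5862.8571 rpm)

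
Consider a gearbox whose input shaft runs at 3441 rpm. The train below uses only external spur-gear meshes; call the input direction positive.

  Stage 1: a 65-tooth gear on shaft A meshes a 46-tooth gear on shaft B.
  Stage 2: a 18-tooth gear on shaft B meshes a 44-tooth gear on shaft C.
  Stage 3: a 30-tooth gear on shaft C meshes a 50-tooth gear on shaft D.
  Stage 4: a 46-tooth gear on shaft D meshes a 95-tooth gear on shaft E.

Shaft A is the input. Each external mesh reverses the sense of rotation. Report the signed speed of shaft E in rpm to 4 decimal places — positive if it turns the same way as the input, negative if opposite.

+577.8904 rpm (same as input, |ω| = 577.8904 rpm)

Stage 1 [65T→46T]: ω = 3441.0000×65/46 = 4862.2826 rpm, dir flips to −; running = −4862.2826
Stage 2 [18T→44T]: ω = 4862.2826×18/44 = 1989.1156 rpm, dir flips to +; running = +1989.1156
Stage 3 [30T→50T]: ω = 1989.1156×30/50 = 1193.4694 rpm, dir flips to −; running = −1193.4694
Stage 4 [46T→95T]: ω = 1193.4694×46/95 = 577.8904 rpm, dir flips to +; running = +577.8904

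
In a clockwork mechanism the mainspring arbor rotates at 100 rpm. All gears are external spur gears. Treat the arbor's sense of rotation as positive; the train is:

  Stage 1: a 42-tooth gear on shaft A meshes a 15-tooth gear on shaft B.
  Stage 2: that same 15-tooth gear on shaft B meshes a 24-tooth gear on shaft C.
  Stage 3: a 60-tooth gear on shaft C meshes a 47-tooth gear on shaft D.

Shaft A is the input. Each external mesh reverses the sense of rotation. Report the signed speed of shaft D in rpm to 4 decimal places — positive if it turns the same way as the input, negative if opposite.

-223.4043 rpm (opposite to input, |ω| = 223.4043 rpm)

Stage 1 [42T→15T]: ω = 100.0000×42/15 = 280.0000 rpm, dir flips to −; running = −280.0000
Stage 2 [15T→24T]: ω = 280.0000×15/24 = 175.0000 rpm, dir flips to +; running = +175.0000
Stage 3 [60T→47T]: ω = 175.0000×60/47 = 223.4043 rpm, dir flips to −; running = −223.4043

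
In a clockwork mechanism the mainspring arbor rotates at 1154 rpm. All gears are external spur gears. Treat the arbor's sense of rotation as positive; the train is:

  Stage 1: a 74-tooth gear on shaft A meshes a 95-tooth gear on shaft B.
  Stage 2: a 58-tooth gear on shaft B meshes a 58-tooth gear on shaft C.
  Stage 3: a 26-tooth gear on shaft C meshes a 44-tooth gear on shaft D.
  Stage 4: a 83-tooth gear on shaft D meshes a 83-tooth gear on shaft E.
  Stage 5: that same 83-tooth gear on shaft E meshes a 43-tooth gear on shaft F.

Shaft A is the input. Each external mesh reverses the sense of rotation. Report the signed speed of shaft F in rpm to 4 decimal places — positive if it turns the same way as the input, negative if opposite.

-1025.2841 rpm (opposite to input, |ω| = 1025.2841 rpm)

Stage 1 [74T→95T]: ω = 1154.0000×74/95 = 898.9053 rpm, dir flips to −; running = −898.9053
Stage 2 [58T→58T]: ω = 898.9053×58/58 = 898.9053 rpm, dir flips to +; running = +898.9053
Stage 3 [26T→44T]: ω = 898.9053×26/44 = 531.1713 rpm, dir flips to −; running = −531.1713
Stage 4 [83T→83T]: ω = 531.1713×83/83 = 531.1713 rpm, dir flips to +; running = +531.1713
Stage 5 [83T→43T]: ω = 531.1713×83/43 = 1025.2841 rpm, dir flips to −; running = −1025.2841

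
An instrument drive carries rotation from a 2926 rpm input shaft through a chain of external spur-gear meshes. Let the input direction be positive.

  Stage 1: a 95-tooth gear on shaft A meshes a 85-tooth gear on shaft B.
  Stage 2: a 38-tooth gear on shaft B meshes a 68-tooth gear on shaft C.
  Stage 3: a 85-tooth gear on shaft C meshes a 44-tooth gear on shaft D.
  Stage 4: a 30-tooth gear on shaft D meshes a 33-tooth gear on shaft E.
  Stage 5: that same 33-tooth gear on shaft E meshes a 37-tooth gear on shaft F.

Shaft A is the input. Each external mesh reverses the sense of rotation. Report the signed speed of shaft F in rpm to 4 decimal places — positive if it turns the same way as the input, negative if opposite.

Stage 1 [95T→85T]: ω = 2926.0000×95/85 = 3270.2353 rpm, dir flips to −; running = −3270.2353
Stage 2 [38T→68T]: ω = 3270.2353×38/68 = 1827.4844 rpm, dir flips to +; running = +1827.4844
Stage 3 [85T→44T]: ω = 1827.4844×85/44 = 3530.3676 rpm, dir flips to −; running = −3530.3676
Stage 4 [30T→33T]: ω = 3530.3676×30/33 = 3209.4251 rpm, dir flips to +; running = +3209.4251
Stage 5 [33T→37T]: ω = 3209.4251×33/37 = 2862.4603 rpm, dir flips to −; running = −2862.4603

-2862.4603 rpm (opposite to input, |ω| = 2862.4603 rpm)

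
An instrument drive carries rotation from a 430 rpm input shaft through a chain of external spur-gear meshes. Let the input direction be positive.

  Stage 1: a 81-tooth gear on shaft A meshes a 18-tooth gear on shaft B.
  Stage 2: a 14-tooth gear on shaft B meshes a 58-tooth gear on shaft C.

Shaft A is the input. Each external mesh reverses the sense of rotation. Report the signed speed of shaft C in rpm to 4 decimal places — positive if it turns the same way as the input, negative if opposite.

Stage 1 [81T→18T]: ω = 430.0000×81/18 = 1935.0000 rpm, dir flips to −; running = −1935.0000
Stage 2 [14T→58T]: ω = 1935.0000×14/58 = 467.0690 rpm, dir flips to +; running = +467.0690

+467.0690 rpm (same as input, |ω| = 467.0690 rpm)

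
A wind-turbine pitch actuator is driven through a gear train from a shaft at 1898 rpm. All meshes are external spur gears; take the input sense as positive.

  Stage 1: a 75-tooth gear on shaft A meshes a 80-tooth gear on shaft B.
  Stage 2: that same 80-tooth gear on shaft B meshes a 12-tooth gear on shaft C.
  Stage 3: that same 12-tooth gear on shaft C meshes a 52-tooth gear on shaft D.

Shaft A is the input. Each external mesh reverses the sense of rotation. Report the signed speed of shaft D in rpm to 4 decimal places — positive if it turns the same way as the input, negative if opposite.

Stage 1 [75T→80T]: ω = 1898.0000×75/80 = 1779.3750 rpm, dir flips to −; running = −1779.3750
Stage 2 [80T→12T]: ω = 1779.3750×80/12 = 11862.5000 rpm, dir flips to +; running = +11862.5000
Stage 3 [12T→52T]: ω = 11862.5000×12/52 = 2737.5000 rpm, dir flips to −; running = −2737.5000

-2737.5000 rpm (opposite to input, |ω| = 2737.5000 rpm)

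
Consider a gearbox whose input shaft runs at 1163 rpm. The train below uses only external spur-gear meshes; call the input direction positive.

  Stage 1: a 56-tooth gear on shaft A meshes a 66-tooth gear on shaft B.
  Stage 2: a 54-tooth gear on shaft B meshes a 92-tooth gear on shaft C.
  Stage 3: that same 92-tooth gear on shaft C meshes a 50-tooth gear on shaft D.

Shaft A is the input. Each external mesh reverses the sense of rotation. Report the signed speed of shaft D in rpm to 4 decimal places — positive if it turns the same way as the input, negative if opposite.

Stage 1 [56T→66T]: ω = 1163.0000×56/66 = 986.7879 rpm, dir flips to −; running = −986.7879
Stage 2 [54T→92T]: ω = 986.7879×54/92 = 579.2016 rpm, dir flips to +; running = +579.2016
Stage 3 [92T→50T]: ω = 579.2016×92/50 = 1065.7309 rpm, dir flips to −; running = −1065.7309

-1065.7309 rpm (opposite to input, |ω| = 1065.7309 rpm)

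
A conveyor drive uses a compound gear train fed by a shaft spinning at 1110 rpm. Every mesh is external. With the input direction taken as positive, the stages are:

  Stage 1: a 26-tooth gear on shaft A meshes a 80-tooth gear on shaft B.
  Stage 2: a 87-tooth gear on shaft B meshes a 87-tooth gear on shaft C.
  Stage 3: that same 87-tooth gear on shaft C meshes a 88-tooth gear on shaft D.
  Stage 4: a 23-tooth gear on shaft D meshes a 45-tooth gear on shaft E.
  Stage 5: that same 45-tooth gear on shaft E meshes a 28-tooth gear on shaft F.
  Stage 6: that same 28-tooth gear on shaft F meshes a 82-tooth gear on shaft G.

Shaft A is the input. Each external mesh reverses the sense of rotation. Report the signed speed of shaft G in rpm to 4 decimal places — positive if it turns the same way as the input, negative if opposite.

+100.0361 rpm (same as input, |ω| = 100.0361 rpm)

Stage 1 [26T→80T]: ω = 1110.0000×26/80 = 360.7500 rpm, dir flips to −; running = −360.7500
Stage 2 [87T→87T]: ω = 360.7500×87/87 = 360.7500 rpm, dir flips to +; running = +360.7500
Stage 3 [87T→88T]: ω = 360.7500×87/88 = 356.6506 rpm, dir flips to −; running = −356.6506
Stage 4 [23T→45T]: ω = 356.6506×23/45 = 182.2881 rpm, dir flips to +; running = +182.2881
Stage 5 [45T→28T]: ω = 182.2881×45/28 = 292.9630 rpm, dir flips to −; running = −292.9630
Stage 6 [28T→82T]: ω = 292.9630×28/82 = 100.0361 rpm, dir flips to +; running = +100.0361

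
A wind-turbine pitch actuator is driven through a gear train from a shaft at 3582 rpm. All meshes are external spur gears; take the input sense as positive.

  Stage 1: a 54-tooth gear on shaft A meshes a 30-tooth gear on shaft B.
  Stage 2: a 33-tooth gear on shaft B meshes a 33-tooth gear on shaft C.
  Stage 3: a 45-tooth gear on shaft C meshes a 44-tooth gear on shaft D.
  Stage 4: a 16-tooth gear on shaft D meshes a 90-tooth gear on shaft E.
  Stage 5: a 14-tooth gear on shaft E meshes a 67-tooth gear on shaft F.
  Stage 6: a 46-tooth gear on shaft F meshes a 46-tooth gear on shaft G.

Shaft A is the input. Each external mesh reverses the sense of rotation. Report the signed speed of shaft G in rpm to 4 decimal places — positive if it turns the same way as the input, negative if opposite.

+244.9563 rpm (same as input, |ω| = 244.9563 rpm)

Stage 1 [54T→30T]: ω = 3582.0000×54/30 = 6447.6000 rpm, dir flips to −; running = −6447.6000
Stage 2 [33T→33T]: ω = 6447.6000×33/33 = 6447.6000 rpm, dir flips to +; running = +6447.6000
Stage 3 [45T→44T]: ω = 6447.6000×45/44 = 6594.1364 rpm, dir flips to −; running = −6594.1364
Stage 4 [16T→90T]: ω = 6594.1364×16/90 = 1172.2909 rpm, dir flips to +; running = +1172.2909
Stage 5 [14T→67T]: ω = 1172.2909×14/67 = 244.9563 rpm, dir flips to −; running = −244.9563
Stage 6 [46T→46T]: ω = 244.9563×46/46 = 244.9563 rpm, dir flips to +; running = +244.9563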